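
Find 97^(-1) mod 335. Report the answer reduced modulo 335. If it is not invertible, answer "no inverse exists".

gcd(335, 97) by repeated division:
335 = 3×97 + 44
97 = 2×44 + 9
44 = 4×9 + 8
9 = 1×8 + 1
8 = 8×1 + 0
The gcd is 1. Working backward:
1 = 9 − 8
1 = −44 + 5·9
1 = 5·97 − 11·44
1 = −11·335 + 38·97
So 97·38 ≡ 1 (mod 335).

38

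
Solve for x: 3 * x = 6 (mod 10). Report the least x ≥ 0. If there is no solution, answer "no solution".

First find gcd(3, 10):
10 = 3×3 + 1
3 = 3×1 + 0
gcd = 1, so a unique solution mod 10 exists.
Back-substitute for the Bézout coefficients:
1 = 10 − 3·3
So 3·(-3) ≡ 1 (mod 10), giving 3⁻¹ ≡ 7.
x ≡ 3⁻¹·6 ≡ 7·6 ≡ 2 (mod 10).

2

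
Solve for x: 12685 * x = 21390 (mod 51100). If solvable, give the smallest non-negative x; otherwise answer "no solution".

614

First find gcd(12685, 51100):
51100 = 4×12685 + 360
12685 = 35×360 + 85
360 = 4×85 + 20
85 = 4×20 + 5
20 = 4×5 + 0
gcd = 5 and 5 | 21390, so solutions exist. Divide through by 5: 2537x ≡ 4278 (mod 10220).
Now find 2537⁻¹ mod 10220:
10220 = 4·2537 + 72
2537 = 35·72 + 17
72 = 4·17 + 4
17 = 4·4 + 1
4 = 4·1 + 0
Back-substitute:
1 = 17 − 4·4
1 = −4·72 + 17·17
1 = 17·2537 − 599·72
1 = −599·10220 + 2413·2537
So 2537⁻¹ ≡ 2413 (mod 10220).
Then x ≡ 2413·4278 ≡ 614 (mod 10220); the smallest non-negative solution is x = 614.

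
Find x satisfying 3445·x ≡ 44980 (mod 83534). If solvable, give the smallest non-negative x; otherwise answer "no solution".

First find gcd(3445, 83534):
83534 = 24·3445 + 854
3445 = 4·854 + 29
854 = 29·29 + 13
29 = 2·13 + 3
13 = 4·3 + 1
3 = 3·1 + 0
gcd = 1, so a unique solution mod 83534 exists.
Back-substitute for the Bézout coefficients:
1 = 13 − 4·3
1 = −4·29 + 9·13
1 = 9·854 − 265·29
1 = −265·3445 + 1069·854
1 = 1069·83534 − 25921·3445
So 3445·(-25921) ≡ 1 (mod 83534), giving 3445⁻¹ ≡ 57613.
x ≡ 3445⁻¹·44980 ≡ 57613·44980 ≡ 40992 (mod 83534).

40992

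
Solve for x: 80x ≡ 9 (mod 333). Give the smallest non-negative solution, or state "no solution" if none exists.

First find gcd(80, 333):
333 = 4×80 + 13
80 = 6×13 + 2
13 = 6×2 + 1
2 = 2×1 + 0
gcd = 1, so a unique solution mod 333 exists.
Back-substitute for the Bézout coefficients:
1 = 13 − 6·2
1 = −6·80 + 37·13
1 = 37·333 − 154·80
So 80·(-154) ≡ 1 (mod 333), giving 80⁻¹ ≡ 179.
x ≡ 80⁻¹·9 ≡ 179·9 ≡ 279 (mod 333).

279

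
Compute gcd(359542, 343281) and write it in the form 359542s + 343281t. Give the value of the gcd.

1

Repeated division:
359542 = 1×343281 + 16261
343281 = 21×16261 + 1800
16261 = 9×1800 + 61
1800 = 29×61 + 31
61 = 1×31 + 30
31 = 1×30 + 1
30 = 30×1 + 0
gcd(359542, 343281) = 1.
Working backward:
1 = 31 − 30
1 = −61 + 2·31
1 = 2·1800 − 59·61
1 = −59·16261 + 533·1800
1 = 533·343281 − 11252·16261
1 = −11252·359542 + 11785·343281
So 1 = (-11252)·359542 + (11785)·343281.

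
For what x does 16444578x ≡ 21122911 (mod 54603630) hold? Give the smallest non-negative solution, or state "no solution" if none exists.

gcd(16444578, 54603630):
54603630 = 3·16444578 + 5269896
16444578 = 3·5269896 + 634890
5269896 = 8·634890 + 190776
634890 = 3·190776 + 62562
190776 = 3·62562 + 3090
62562 = 20·3090 + 762
3090 = 4·762 + 42
762 = 18·42 + 6
42 = 7·6 + 0
gcd = 6, but 6 ∤ 21122911, so the congruence has no solution.

no solution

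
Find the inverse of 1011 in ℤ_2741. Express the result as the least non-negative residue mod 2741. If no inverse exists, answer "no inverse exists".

gcd(2741, 1011) by repeated division:
2741 = 2*1011 + 719
1011 = 1*719 + 292
719 = 2*292 + 135
292 = 2*135 + 22
135 = 6*22 + 3
22 = 7*3 + 1
3 = 3*1 + 0
Since gcd(1011, 2741) = 1, back-substitute to write 1 as a combination:
1 = 22 − 7·3
1 = −7·135 + 43·22
1 = 43·292 − 93·135
1 = −93·719 + 229·292
1 = 229·1011 − 322·719
1 = −322·2741 + 873·1011
So 1011·873 ≡ 1 (mod 2741).

873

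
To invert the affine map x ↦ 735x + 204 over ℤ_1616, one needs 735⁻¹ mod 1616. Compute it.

Apply the Euclidean algorithm to 1616 and 735:
1616 = 2×735 + 146
735 = 5×146 + 5
146 = 29×5 + 1
5 = 5×1 + 0
Since gcd(735, 1616) = 1, back-substitute to write 1 as a combination:
1 = 146 − 29·5
1 = −29·735 + 146·146
1 = 146·1616 − 321·735
Hence 735⁻¹ ≡ -321 ≡ 1295 (mod 1616).

1295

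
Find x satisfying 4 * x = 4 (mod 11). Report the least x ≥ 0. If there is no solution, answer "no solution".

First find gcd(4, 11):
11 = 2×4 + 3
4 = 1×3 + 1
3 = 3×1 + 0
gcd = 1, so a unique solution mod 11 exists.
Back-substitute for the Bézout coefficients:
1 = 4 − 3
1 = −11 + 3·4
So 4·(3) ≡ 1 (mod 11), giving 4⁻¹ ≡ 3.
x ≡ 4⁻¹·4 ≡ 3·4 ≡ 1 (mod 11).

1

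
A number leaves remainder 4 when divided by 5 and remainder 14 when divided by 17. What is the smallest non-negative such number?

14

Write x = 4 + 5·k. Then 5·k ≡ 14 − 4 ≡ 10 (mod 17).
Need 5⁻¹ mod 17. Extended Euclid on (17, 5):
17 = 3·5 + 2
5 = 2·2 + 1
2 = 2·1 + 0
Back-substitute:
1 = 5 − 2·2
1 = −2·17 + 7·5
5⁻¹ ≡ 7 (mod 17), so k ≡ 7·10 ≡ 2 (mod 17).
x = 4 + 5·2 = 14.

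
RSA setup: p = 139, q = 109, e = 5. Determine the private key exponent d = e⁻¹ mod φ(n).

φ(n) = (p−1)(q−1) = 138·108 = 14904.
Need d with 5·d ≡ 1 (mod 14904). Apply the extended Euclidean algorithm:
14904 = 2980·5 + 4
5 = 1·4 + 1
4 = 4·1 + 0
Back-substitute:
1 = 5 − 4
1 = −14904 + 2981·5
So 5·2981 ≡ 1 (mod 14904), hence d = 2981.

2981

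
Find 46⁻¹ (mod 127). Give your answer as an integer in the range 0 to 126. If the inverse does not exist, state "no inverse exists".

58

Apply the Euclidean algorithm to 127 and 46:
127 = 2×46 + 35
46 = 1×35 + 11
35 = 3×11 + 2
11 = 5×2 + 1
2 = 2×1 + 0
The gcd is 1. Working backward:
1 = 11 − 5·2
1 = −5·35 + 16·11
1 = 16·46 − 21·35
1 = −21·127 + 58·46
So 46·58 ≡ 1 (mod 127).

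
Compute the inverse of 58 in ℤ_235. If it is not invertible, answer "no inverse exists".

77

Apply the Euclidean algorithm to 235 and 58:
235 = 4×58 + 3
58 = 19×3 + 1
3 = 3×1 + 0
The gcd is 1. Working backward:
1 = 58 − 19·3
1 = −19·235 + 77·58
So 58·77 ≡ 1 (mod 235).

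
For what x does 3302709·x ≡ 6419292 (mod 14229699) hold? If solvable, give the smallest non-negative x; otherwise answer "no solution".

First find gcd(3302709, 14229699):
14229699 = 4·3302709 + 1018863
3302709 = 3·1018863 + 246120
1018863 = 4·246120 + 34383
246120 = 7·34383 + 5439
34383 = 6·5439 + 1749
5439 = 3·1749 + 192
1749 = 9·192 + 21
192 = 9·21 + 3
21 = 7·3 + 0
gcd = 3 and 3 | 6419292, so solutions exist. Divide through by 3: 1100903x ≡ 2139764 (mod 4743233).
Now find 1100903⁻¹ mod 4743233:
4743233 = 4×1100903 + 339621
1100903 = 3×339621 + 82040
339621 = 4×82040 + 11461
82040 = 7×11461 + 1813
11461 = 6×1813 + 583
1813 = 3×583 + 64
583 = 9×64 + 7
64 = 9×7 + 1
7 = 7×1 + 0
Back-substitute:
1 = 64 − 9·7
1 = −9·583 + 82·64
1 = 82·1813 − 255·583
1 = −255·11461 + 1612·1813
1 = 1612·82040 − 11539·11461
1 = −11539·339621 + 47768·82040
1 = 47768·1100903 − 154843·339621
1 = −154843·4743233 + 667140·1100903
So 1100903⁻¹ ≡ 667140 (mod 4743233).
Then x ≡ 667140·2139764 ≡ 3494513 (mod 4743233); the smallest non-negative solution is x = 3494513.

3494513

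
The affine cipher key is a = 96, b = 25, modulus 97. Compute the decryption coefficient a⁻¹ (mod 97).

96

Apply the Euclidean algorithm to 97 and 96:
97 = 1×96 + 1
96 = 96×1 + 0
The gcd is 1. Working backward:
1 = 97 − 96
So 96·(-1) ≡ 1 (mod 97), and -1 ≡ 96 (mod 97).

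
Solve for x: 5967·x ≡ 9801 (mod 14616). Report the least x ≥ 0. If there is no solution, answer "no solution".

663

First find gcd(5967, 14616):
14616 = 2×5967 + 2682
5967 = 2×2682 + 603
2682 = 4×603 + 270
603 = 2×270 + 63
270 = 4×63 + 18
63 = 3×18 + 9
18 = 2×9 + 0
gcd = 9 and 9 | 9801, so solutions exist. Divide through by 9: 663x ≡ 1089 (mod 1624).
Now find 663⁻¹ mod 1624:
1624 = 2*663 + 298
663 = 2*298 + 67
298 = 4*67 + 30
67 = 2*30 + 7
30 = 4*7 + 2
7 = 3*2 + 1
2 = 2*1 + 0
Back-substitute:
1 = 7 − 3·2
1 = −3·30 + 13·7
1 = 13·67 − 29·30
1 = −29·298 + 129·67
1 = 129·663 − 287·298
1 = −287·1624 + 703·663
So 663⁻¹ ≡ 703 (mod 1624).
Then x ≡ 703·1089 ≡ 663 (mod 1624); the smallest non-negative solution is x = 663.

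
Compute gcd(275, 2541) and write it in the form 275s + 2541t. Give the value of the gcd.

11

Euclidean algorithm:
2541 = 9·275 + 66
275 = 4·66 + 11
66 = 6·11 + 0
gcd(275, 2541) = 11.
Working backward:
11 = 275 − 4·66
11 = −4·2541 + 37·275
So 11 = (-4)·2541 + (37)·275.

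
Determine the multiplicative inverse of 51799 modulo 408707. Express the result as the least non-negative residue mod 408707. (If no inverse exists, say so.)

Extended Euclidean algorithm:
408707 = 7×51799 + 46114
51799 = 1×46114 + 5685
46114 = 8×5685 + 634
5685 = 8×634 + 613
634 = 1×613 + 21
613 = 29×21 + 4
21 = 5×4 + 1
4 = 4×1 + 0
Since gcd(51799, 408707) = 1, back-substitute to write 1 as a combination:
1 = 21 − 5·4
1 = −5·613 + 146·21
1 = 146·634 − 151·613
1 = −151·5685 + 1354·634
1 = 1354·46114 − 10983·5685
1 = −10983·51799 + 12337·46114
1 = 12337·408707 − 97342·51799
So 51799·(-97342) ≡ 1 (mod 408707), and -97342 ≡ 311365 (mod 408707).

311365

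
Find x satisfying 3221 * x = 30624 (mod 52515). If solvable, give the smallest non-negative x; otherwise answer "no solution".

First find gcd(3221, 52515):
52515 = 16*3221 + 979
3221 = 3*979 + 284
979 = 3*284 + 127
284 = 2*127 + 30
127 = 4*30 + 7
30 = 4*7 + 2
7 = 3*2 + 1
2 = 2*1 + 0
gcd = 1, so a unique solution mod 52515 exists.
Back-substitute for the Bézout coefficients:
1 = 7 − 3·2
1 = −3·30 + 13·7
1 = 13·127 − 55·30
1 = −55·284 + 123·127
1 = 123·979 − 424·284
1 = −424·3221 + 1395·979
1 = 1395·52515 − 22744·3221
So 3221·(-22744) ≡ 1 (mod 52515), giving 3221⁻¹ ≡ 29771.
x ≡ 3221⁻¹·30624 ≡ 29771·30624 ≡ 46704 (mod 52515).

46704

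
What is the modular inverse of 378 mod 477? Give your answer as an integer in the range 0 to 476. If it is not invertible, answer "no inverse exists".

Compute gcd(378, 477):
477 = 1·378 + 99
378 = 3·99 + 81
99 = 1·81 + 18
81 = 4·18 + 9
18 = 2·9 + 0
Since gcd = 9 > 1, 378 is not a unit mod 477.

no inverse exists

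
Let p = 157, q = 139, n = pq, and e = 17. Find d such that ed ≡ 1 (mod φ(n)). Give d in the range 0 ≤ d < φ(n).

17729

φ(n) = (p−1)(q−1) = 156·138 = 21528.
Need d with 17·d ≡ 1 (mod 21528). Apply the extended Euclidean algorithm:
21528 = 1266·17 + 6
17 = 2·6 + 5
6 = 1·5 + 1
5 = 5·1 + 0
Back-substitute:
1 = 6 − 5
1 = −17 + 3·6
1 = 3·21528 − 3799·17
So 17·(-3799) ≡ 1 (mod 21528), hence d ≡ -3799 ≡ 17729 (mod 21528).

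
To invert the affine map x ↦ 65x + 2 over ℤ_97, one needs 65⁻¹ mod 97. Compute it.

Extended Euclidean algorithm:
97 = 1·65 + 32
65 = 2·32 + 1
32 = 32·1 + 0
gcd = 1, so the inverse exists. Back-substitute:
1 = 65 − 2·32
1 = −2·97 + 3·65
So 65·3 ≡ 1 (mod 97).

3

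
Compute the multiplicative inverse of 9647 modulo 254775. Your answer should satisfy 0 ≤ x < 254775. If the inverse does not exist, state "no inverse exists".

224483

Run Euclid on (254775, 9647):
254775 = 26·9647 + 3953
9647 = 2·3953 + 1741
3953 = 2·1741 + 471
1741 = 3·471 + 328
471 = 1·328 + 143
328 = 2·143 + 42
143 = 3·42 + 17
42 = 2·17 + 8
17 = 2·8 + 1
8 = 8·1 + 0
gcd = 1, so the inverse exists. Back-substitute:
1 = 17 − 2·8
1 = −2·42 + 5·17
1 = 5·143 − 17·42
1 = −17·328 + 39·143
1 = 39·471 − 56·328
1 = −56·1741 + 207·471
1 = 207·3953 − 470·1741
1 = −470·9647 + 1147·3953
1 = 1147·254775 − 30292·9647
Hence 9647⁻¹ ≡ -30292 ≡ 224483 (mod 254775).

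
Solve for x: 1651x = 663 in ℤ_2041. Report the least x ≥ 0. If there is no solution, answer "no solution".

First find gcd(1651, 2041):
2041 = 1·1651 + 390
1651 = 4·390 + 91
390 = 4·91 + 26
91 = 3·26 + 13
26 = 2·13 + 0
gcd = 13 and 13 | 663, so solutions exist. Divide through by 13: 127x ≡ 51 (mod 157).
Now find 127⁻¹ mod 157:
157 = 1×127 + 30
127 = 4×30 + 7
30 = 4×7 + 2
7 = 3×2 + 1
2 = 2×1 + 0
Back-substitute:
1 = 7 − 3·2
1 = −3·30 + 13·7
1 = 13·127 − 55·30
1 = −55·157 + 68·127
So 127⁻¹ ≡ 68 (mod 157).
Then x ≡ 68·51 ≡ 14 (mod 157); the smallest non-negative solution is x = 14.

14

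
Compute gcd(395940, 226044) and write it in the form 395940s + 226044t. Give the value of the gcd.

12

Euclidean algorithm:
395940 = 1×226044 + 169896
226044 = 1×169896 + 56148
169896 = 3×56148 + 1452
56148 = 38×1452 + 972
1452 = 1×972 + 480
972 = 2×480 + 12
480 = 40×12 + 0
gcd(395940, 226044) = 12.
Back-substituting:
12 = 972 − 2·480
12 = −2·1452 + 3·972
12 = 3·56148 − 116·1452
12 = −116·169896 + 351·56148
12 = 351·226044 − 467·169896
12 = −467·395940 + 818·226044
So 12 = (-467)·395940 + (818)·226044.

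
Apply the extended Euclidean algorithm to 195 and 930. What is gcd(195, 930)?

Euclidean algorithm:
930 = 4*195 + 150
195 = 1*150 + 45
150 = 3*45 + 15
45 = 3*15 + 0
gcd(195, 930) = 15.
Express as a combination:
15 = 150 − 3·45
15 = −3·195 + 4·150
15 = 4·930 − 19·195
So 15 = (4)·930 + (-19)·195.

15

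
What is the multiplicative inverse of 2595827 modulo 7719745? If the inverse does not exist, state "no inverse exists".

gcd(7719745, 2595827) by repeated division:
7719745 = 2·2595827 + 2528091
2595827 = 1·2528091 + 67736
2528091 = 37·67736 + 21859
67736 = 3·21859 + 2159
21859 = 10·2159 + 269
2159 = 8·269 + 7
269 = 38·7 + 3
7 = 2·3 + 1
3 = 3·1 + 0
The gcd is 1. Working backward:
1 = 7 − 2·3
1 = −2·269 + 77·7
1 = 77·2159 − 618·269
1 = −618·21859 + 6257·2159
1 = 6257·67736 − 19389·21859
1 = −19389·2528091 + 723650·67736
1 = 723650·2595827 − 743039·2528091
1 = −743039·7719745 + 2209728·2595827
So 2595827·2209728 ≡ 1 (mod 7719745).

2209728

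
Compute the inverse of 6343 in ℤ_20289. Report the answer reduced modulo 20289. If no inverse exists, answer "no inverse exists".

15571

Apply the Euclidean algorithm to 20289 and 6343:
20289 = 3×6343 + 1260
6343 = 5×1260 + 43
1260 = 29×43 + 13
43 = 3×13 + 4
13 = 3×4 + 1
4 = 4×1 + 0
gcd = 1, so the inverse exists. Back-substitute:
1 = 13 − 3·4
1 = −3·43 + 10·13
1 = 10·1260 − 293·43
1 = −293·6343 + 1475·1260
1 = 1475·20289 − 4718·6343
Thus 6343·(-4718) ≡ 1 (mod 20289); reducing, -4718 mod 20289 = 15571.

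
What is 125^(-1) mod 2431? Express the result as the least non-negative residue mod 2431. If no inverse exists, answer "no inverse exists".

Extended Euclidean algorithm:
2431 = 19×125 + 56
125 = 2×56 + 13
56 = 4×13 + 4
13 = 3×4 + 1
4 = 4×1 + 0
gcd = 1, so the inverse exists. Back-substitute:
1 = 13 − 3·4
1 = −3·56 + 13·13
1 = 13·125 − 29·56
1 = −29·2431 + 564·125
So 125·564 ≡ 1 (mod 2431).

564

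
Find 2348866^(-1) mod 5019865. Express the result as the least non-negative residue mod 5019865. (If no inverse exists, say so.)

Apply the Euclidean algorithm to 5019865 and 2348866:
5019865 = 2*2348866 + 322133
2348866 = 7*322133 + 93935
322133 = 3*93935 + 40328
93935 = 2*40328 + 13279
40328 = 3*13279 + 491
13279 = 27*491 + 22
491 = 22*22 + 7
22 = 3*7 + 1
7 = 7*1 + 0
gcd = 1, so the inverse exists. Back-substitute:
1 = 22 − 3·7
1 = −3·491 + 67·22
1 = 67·13279 − 1812·491
1 = −1812·40328 + 5503·13279
1 = 5503·93935 − 12818·40328
1 = −12818·322133 + 43957·93935
1 = 43957·2348866 − 320517·322133
1 = −320517·5019865 + 684991·2348866
So 2348866·684991 ≡ 1 (mod 5019865).

684991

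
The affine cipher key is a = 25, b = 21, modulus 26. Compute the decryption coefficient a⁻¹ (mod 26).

Apply the Euclidean algorithm to 26 and 25:
26 = 1×25 + 1
25 = 25×1 + 0
gcd = 1, so the inverse exists. Back-substitute:
1 = 26 − 25
Thus 25·(-1) ≡ 1 (mod 26); reducing, -1 mod 26 = 25.

25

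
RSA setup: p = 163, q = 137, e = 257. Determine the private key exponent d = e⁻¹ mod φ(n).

21089

φ(n) = (p−1)(q−1) = 162·136 = 22032.
Need d with 257·d ≡ 1 (mod 22032). Apply the extended Euclidean algorithm:
22032 = 85·257 + 187
257 = 1·187 + 70
187 = 2·70 + 47
70 = 1·47 + 23
47 = 2·23 + 1
23 = 23·1 + 0
Back-substitute:
1 = 47 − 2·23
1 = −2·70 + 3·47
1 = 3·187 − 8·70
1 = −8·257 + 11·187
1 = 11·22032 − 943·257
So 257·(-943) ≡ 1 (mod 22032), hence d ≡ -943 ≡ 21089 (mod 22032).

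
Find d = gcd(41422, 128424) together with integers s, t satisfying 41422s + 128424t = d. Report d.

Repeated division:
128424 = 3·41422 + 4158
41422 = 9·4158 + 4000
4158 = 1·4000 + 158
4000 = 25·158 + 50
158 = 3·50 + 8
50 = 6·8 + 2
8 = 4·2 + 0
gcd(41422, 128424) = 2.
Back-substituting:
2 = 50 − 6·8
2 = −6·158 + 19·50
2 = 19·4000 − 481·158
2 = −481·4158 + 500·4000
2 = 500·41422 − 4981·4158
2 = −4981·128424 + 15443·41422
So 2 = (-4981)·128424 + (15443)·41422.

2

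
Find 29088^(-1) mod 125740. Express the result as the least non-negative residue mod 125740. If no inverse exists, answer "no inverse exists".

Compute gcd(29088, 125740):
125740 = 4×29088 + 9388
29088 = 3×9388 + 924
9388 = 10×924 + 148
924 = 6×148 + 36
148 = 4×36 + 4
36 = 9×4 + 0
Since gcd = 4 > 1, 29088 is not a unit mod 125740.

no inverse exists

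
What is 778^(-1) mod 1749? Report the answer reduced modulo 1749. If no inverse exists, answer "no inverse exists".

1459

gcd(1749, 778) by repeated division:
1749 = 2·778 + 193
778 = 4·193 + 6
193 = 32·6 + 1
6 = 6·1 + 0
gcd = 1, so the inverse exists. Back-substitute:
1 = 193 − 32·6
1 = −32·778 + 129·193
1 = 129·1749 − 290·778
So 778·(-290) ≡ 1 (mod 1749), and -290 ≡ 1459 (mod 1749).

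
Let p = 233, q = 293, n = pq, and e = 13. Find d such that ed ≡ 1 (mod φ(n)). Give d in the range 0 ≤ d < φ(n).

62533

φ(n) = (p−1)(q−1) = 232·292 = 67744.
Need d with 13·d ≡ 1 (mod 67744). Apply the extended Euclidean algorithm:
67744 = 5211*13 + 1
13 = 13*1 + 0
Back-substitute:
1 = 67744 − 5211·13
So 13·(-5211) ≡ 1 (mod 67744), hence d ≡ -5211 ≡ 62533 (mod 67744).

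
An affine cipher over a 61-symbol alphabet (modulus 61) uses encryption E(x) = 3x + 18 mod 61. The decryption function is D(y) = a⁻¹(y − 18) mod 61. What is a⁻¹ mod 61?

Run Euclid on (61, 3):
61 = 20×3 + 1
3 = 3×1 + 0
The gcd is 1. Working backward:
1 = 61 − 20·3
So 3·(-20) ≡ 1 (mod 61), and -20 ≡ 41 (mod 61).

41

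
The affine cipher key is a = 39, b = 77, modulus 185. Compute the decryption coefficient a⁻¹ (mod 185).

19

Extended Euclidean algorithm:
185 = 4×39 + 29
39 = 1×29 + 10
29 = 2×10 + 9
10 = 1×9 + 1
9 = 9×1 + 0
gcd = 1, so the inverse exists. Back-substitute:
1 = 10 − 9
1 = −29 + 3·10
1 = 3·39 − 4·29
1 = −4·185 + 19·39
So 39·19 ≡ 1 (mod 185).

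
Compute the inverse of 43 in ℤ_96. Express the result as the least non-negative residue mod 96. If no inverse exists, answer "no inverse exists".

gcd(96, 43) by repeated division:
96 = 2·43 + 10
43 = 4·10 + 3
10 = 3·3 + 1
3 = 3·1 + 0
gcd = 1, so the inverse exists. Back-substitute:
1 = 10 − 3·3
1 = −3·43 + 13·10
1 = 13·96 − 29·43
So 43·(-29) ≡ 1 (mod 96), and -29 ≡ 67 (mod 96).

67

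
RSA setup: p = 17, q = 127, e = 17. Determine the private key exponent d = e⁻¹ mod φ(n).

593

φ(n) = (p−1)(q−1) = 16·126 = 2016.
Need d with 17·d ≡ 1 (mod 2016). Apply the extended Euclidean algorithm:
2016 = 118·17 + 10
17 = 1·10 + 7
10 = 1·7 + 3
7 = 2·3 + 1
3 = 3·1 + 0
Back-substitute:
1 = 7 − 2·3
1 = −2·10 + 3·7
1 = 3·17 − 5·10
1 = −5·2016 + 593·17
So 17·593 ≡ 1 (mod 2016), hence d = 593.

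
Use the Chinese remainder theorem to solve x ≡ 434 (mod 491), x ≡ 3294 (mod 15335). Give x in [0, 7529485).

Write x = 434 + 491·k. Then 491·k ≡ 3294 − 434 ≡ 2860 (mod 15335).
Need 491⁻¹ mod 15335. Extended Euclid on (15335, 491):
15335 = 31*491 + 114
491 = 4*114 + 35
114 = 3*35 + 9
35 = 3*9 + 8
9 = 1*8 + 1
8 = 8*1 + 0
Back-substitute:
1 = 9 − 8
1 = −35 + 4·9
1 = 4·114 − 13·35
1 = −13·491 + 56·114
1 = 56·15335 − 1749·491
491⁻¹ ≡ 13586 (mod 15335), so k ≡ 13586·2860 ≡ 12405 (mod 15335).
x = 434 + 491·12405 = 6091289.

6091289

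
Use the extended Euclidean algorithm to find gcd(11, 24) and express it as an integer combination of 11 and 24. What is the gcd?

1

Euclidean algorithm:
24 = 2·11 + 2
11 = 5·2 + 1
2 = 2·1 + 0
gcd(11, 24) = 1.
Working backward:
1 = 11 − 5·2
1 = −5·24 + 11·11
So 1 = (-5)·24 + (11)·11.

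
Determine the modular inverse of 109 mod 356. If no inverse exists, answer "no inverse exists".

49

gcd(356, 109) by repeated division:
356 = 3*109 + 29
109 = 3*29 + 22
29 = 1*22 + 7
22 = 3*7 + 1
7 = 7*1 + 0
gcd = 1, so the inverse exists. Back-substitute:
1 = 22 − 3·7
1 = −3·29 + 4·22
1 = 4·109 − 15·29
1 = −15·356 + 49·109
So 109·49 ≡ 1 (mod 356).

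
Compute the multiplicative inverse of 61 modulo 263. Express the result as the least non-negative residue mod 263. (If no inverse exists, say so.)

Apply the Euclidean algorithm to 263 and 61:
263 = 4·61 + 19
61 = 3·19 + 4
19 = 4·4 + 3
4 = 1·3 + 1
3 = 3·1 + 0
gcd = 1, so the inverse exists. Back-substitute:
1 = 4 − 3
1 = −19 + 5·4
1 = 5·61 − 16·19
1 = −16·263 + 69·61
So 61·69 ≡ 1 (mod 263).

69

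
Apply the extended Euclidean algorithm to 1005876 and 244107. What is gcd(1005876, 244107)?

Repeated division:
1005876 = 4*244107 + 29448
244107 = 8*29448 + 8523
29448 = 3*8523 + 3879
8523 = 2*3879 + 765
3879 = 5*765 + 54
765 = 14*54 + 9
54 = 6*9 + 0
gcd(1005876, 244107) = 9.
Back-substituting:
9 = 765 − 14·54
9 = −14·3879 + 71·765
9 = 71·8523 − 156·3879
9 = −156·29448 + 539·8523
9 = 539·244107 − 4468·29448
9 = −4468·1005876 + 18411·244107
So 9 = (-4468)·1005876 + (18411)·244107.

9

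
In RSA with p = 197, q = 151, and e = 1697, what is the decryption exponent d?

φ(n) = (p−1)(q−1) = 196·150 = 29400.
Need d with 1697·d ≡ 1 (mod 29400). Apply the extended Euclidean algorithm:
29400 = 17×1697 + 551
1697 = 3×551 + 44
551 = 12×44 + 23
44 = 1×23 + 21
23 = 1×21 + 2
21 = 10×2 + 1
2 = 2×1 + 0
Back-substitute:
1 = 21 − 10·2
1 = −10·23 + 11·21
1 = 11·44 − 21·23
1 = −21·551 + 263·44
1 = 263·1697 − 810·551
1 = −810·29400 + 14033·1697
So 1697·14033 ≡ 1 (mod 29400), hence d = 14033.

14033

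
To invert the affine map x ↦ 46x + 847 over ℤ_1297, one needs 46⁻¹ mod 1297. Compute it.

141

Run Euclid on (1297, 46):
1297 = 28*46 + 9
46 = 5*9 + 1
9 = 9*1 + 0
gcd = 1, so the inverse exists. Back-substitute:
1 = 46 − 5·9
1 = −5·1297 + 141·46
So 46·141 ≡ 1 (mod 1297).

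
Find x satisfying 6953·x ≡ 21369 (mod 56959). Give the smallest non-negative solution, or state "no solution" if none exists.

53759

First find gcd(6953, 56959):
56959 = 8*6953 + 1335
6953 = 5*1335 + 278
1335 = 4*278 + 223
278 = 1*223 + 55
223 = 4*55 + 3
55 = 18*3 + 1
3 = 3*1 + 0
gcd = 1, so a unique solution mod 56959 exists.
Back-substitute for the Bézout coefficients:
1 = 55 − 18·3
1 = −18·223 + 73·55
1 = 73·278 − 91·223
1 = −91·1335 + 437·278
1 = 437·6953 − 2276·1335
1 = −2276·56959 + 18645·6953
So 6953·(18645) ≡ 1 (mod 56959), giving 6953⁻¹ ≡ 18645.
x ≡ 6953⁻¹·21369 ≡ 18645·21369 ≡ 53759 (mod 56959).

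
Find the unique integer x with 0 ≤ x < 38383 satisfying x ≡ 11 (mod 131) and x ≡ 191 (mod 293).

Write x = 11 + 131·k. Then 131·k ≡ 191 − 11 ≡ 180 (mod 293).
Need 131⁻¹ mod 293. Extended Euclid on (293, 131):
293 = 2×131 + 31
131 = 4×31 + 7
31 = 4×7 + 3
7 = 2×3 + 1
3 = 3×1 + 0
Back-substitute:
1 = 7 − 2·3
1 = −2·31 + 9·7
1 = 9·131 − 38·31
1 = −38·293 + 85·131
131⁻¹ ≡ 85 (mod 293), so k ≡ 85·180 ≡ 64 (mod 293).
x = 11 + 131·64 = 8395.

8395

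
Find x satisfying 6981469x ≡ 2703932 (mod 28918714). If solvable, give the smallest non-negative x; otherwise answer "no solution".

2496026

First find gcd(6981469, 28918714):
28918714 = 4×6981469 + 992838
6981469 = 7×992838 + 31603
992838 = 31×31603 + 13145
31603 = 2×13145 + 5313
13145 = 2×5313 + 2519
5313 = 2×2519 + 275
2519 = 9×275 + 44
275 = 6×44 + 11
44 = 4×11 + 0
gcd = 11 and 11 | 2703932, so solutions exist. Divide through by 11: 634679x ≡ 245812 (mod 2628974).
Now find 634679⁻¹ mod 2628974:
2628974 = 4×634679 + 90258
634679 = 7×90258 + 2873
90258 = 31×2873 + 1195
2873 = 2×1195 + 483
1195 = 2×483 + 229
483 = 2×229 + 25
229 = 9×25 + 4
25 = 6×4 + 1
4 = 4×1 + 0
Back-substitute:
1 = 25 − 6·4
1 = −6·229 + 55·25
1 = 55·483 − 116·229
1 = −116·1195 + 287·483
1 = 287·2873 − 690·1195
1 = −690·90258 + 21677·2873
1 = 21677·634679 − 152429·90258
1 = −152429·2628974 + 631393·634679
So 634679⁻¹ ≡ 631393 (mod 2628974).
Then x ≡ 631393·245812 ≡ 2496026 (mod 2628974); the smallest non-negative solution is x = 2496026.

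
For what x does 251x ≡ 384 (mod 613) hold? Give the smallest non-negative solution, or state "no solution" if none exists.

341

First find gcd(251, 613):
613 = 2*251 + 111
251 = 2*111 + 29
111 = 3*29 + 24
29 = 1*24 + 5
24 = 4*5 + 4
5 = 1*4 + 1
4 = 4*1 + 0
gcd = 1, so a unique solution mod 613 exists.
Back-substitute for the Bézout coefficients:
1 = 5 − 4
1 = −24 + 5·5
1 = 5·29 − 6·24
1 = −6·111 + 23·29
1 = 23·251 − 52·111
1 = −52·613 + 127·251
So 251·(127) ≡ 1 (mod 613), giving 251⁻¹ ≡ 127.
x ≡ 251⁻¹·384 ≡ 127·384 ≡ 341 (mod 613).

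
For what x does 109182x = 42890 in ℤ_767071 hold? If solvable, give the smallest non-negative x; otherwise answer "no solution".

172943

First find gcd(109182, 767071):
767071 = 7*109182 + 2797
109182 = 39*2797 + 99
2797 = 28*99 + 25
99 = 3*25 + 24
25 = 1*24 + 1
24 = 24*1 + 0
gcd = 1, so a unique solution mod 767071 exists.
Back-substitute for the Bézout coefficients:
1 = 25 − 24
1 = −99 + 4·25
1 = 4·2797 − 113·99
1 = −113·109182 + 4411·2797
1 = 4411·767071 − 30990·109182
So 109182·(-30990) ≡ 1 (mod 767071), giving 109182⁻¹ ≡ 736081.
x ≡ 109182⁻¹·42890 ≡ 736081·42890 ≡ 172943 (mod 767071).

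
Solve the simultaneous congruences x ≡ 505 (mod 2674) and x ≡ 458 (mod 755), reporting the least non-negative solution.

Write x = 505 + 2674·k. Then 2674·k ≡ 458 − 505 ≡ 708 (mod 755).
Need 2674⁻¹ mod 755. Extended Euclid on (755, 409):
755 = 1·409 + 346
409 = 1·346 + 63
346 = 5·63 + 31
63 = 2·31 + 1
31 = 31·1 + 0
Back-substitute:
1 = 63 − 2·31
1 = −2·346 + 11·63
1 = 11·409 − 13·346
1 = −13·755 + 24·409
2674⁻¹ ≡ 24 (mod 755), so k ≡ 24·708 ≡ 382 (mod 755).
x = 505 + 2674·382 = 1021973.

1021973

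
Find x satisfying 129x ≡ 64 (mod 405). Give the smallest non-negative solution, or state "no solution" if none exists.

gcd(129, 405):
405 = 3×129 + 18
129 = 7×18 + 3
18 = 6×3 + 0
gcd = 3, but 3 ∤ 64, so the congruence has no solution.

no solution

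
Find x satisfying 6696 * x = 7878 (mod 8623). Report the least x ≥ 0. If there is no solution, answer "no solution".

First find gcd(6696, 8623):
8623 = 1×6696 + 1927
6696 = 3×1927 + 915
1927 = 2×915 + 97
915 = 9×97 + 42
97 = 2×42 + 13
42 = 3×13 + 3
13 = 4×3 + 1
3 = 3×1 + 0
gcd = 1, so a unique solution mod 8623 exists.
Back-substitute for the Bézout coefficients:
1 = 13 − 4·3
1 = −4·42 + 13·13
1 = 13·97 − 30·42
1 = −30·915 + 283·97
1 = 283·1927 − 596·915
1 = −596·6696 + 2071·1927
1 = 2071·8623 − 2667·6696
So 6696·(-2667) ≡ 1 (mod 8623), giving 6696⁻¹ ≡ 5956.
x ≡ 6696⁻¹·7878 ≡ 5956·7878 ≡ 3625 (mod 8623).

3625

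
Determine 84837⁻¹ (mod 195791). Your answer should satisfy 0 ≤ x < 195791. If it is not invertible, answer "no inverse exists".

64509

Run Euclid on (195791, 84837):
195791 = 2×84837 + 26117
84837 = 3×26117 + 6486
26117 = 4×6486 + 173
6486 = 37×173 + 85
173 = 2×85 + 3
85 = 28×3 + 1
3 = 3×1 + 0
Since gcd(84837, 195791) = 1, back-substitute to write 1 as a combination:
1 = 85 − 28·3
1 = −28·173 + 57·85
1 = 57·6486 − 2137·173
1 = −2137·26117 + 8605·6486
1 = 8605·84837 − 27952·26117
1 = −27952·195791 + 64509·84837
So 84837·64509 ≡ 1 (mod 195791).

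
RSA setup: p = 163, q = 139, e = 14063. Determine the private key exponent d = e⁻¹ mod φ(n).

φ(n) = (p−1)(q−1) = 162·138 = 22356.
Need d with 14063·d ≡ 1 (mod 22356). Apply the extended Euclidean algorithm:
22356 = 1×14063 + 8293
14063 = 1×8293 + 5770
8293 = 1×5770 + 2523
5770 = 2×2523 + 724
2523 = 3×724 + 351
724 = 2×351 + 22
351 = 15×22 + 21
22 = 1×21 + 1
21 = 21×1 + 0
Back-substitute:
1 = 22 − 21
1 = −351 + 16·22
1 = 16·724 − 33·351
1 = −33·2523 + 115·724
1 = 115·5770 − 263·2523
1 = −263·8293 + 378·5770
1 = 378·14063 − 641·8293
1 = −641·22356 + 1019·14063
So 14063·1019 ≡ 1 (mod 22356), hence d = 1019.

1019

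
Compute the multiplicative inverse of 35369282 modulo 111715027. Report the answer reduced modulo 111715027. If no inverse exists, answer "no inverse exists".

Run Euclid on (111715027, 35369282):
111715027 = 3×35369282 + 5607181
35369282 = 6×5607181 + 1726196
5607181 = 3×1726196 + 428593
1726196 = 4×428593 + 11824
428593 = 36×11824 + 2929
11824 = 4×2929 + 108
2929 = 27×108 + 13
108 = 8×13 + 4
13 = 3×4 + 1
4 = 4×1 + 0
The gcd is 1. Working backward:
1 = 13 − 3·4
1 = −3·108 + 25·13
1 = 25·2929 − 678·108
1 = −678·11824 + 2737·2929
1 = 2737·428593 − 99210·11824
1 = −99210·1726196 + 399577·428593
1 = 399577·5607181 − 1297941·1726196
1 = −1297941·35369282 + 8187223·5607181
1 = 8187223·111715027 − 25859610·35369282
So 35369282·(-25859610) ≡ 1 (mod 111715027), and -25859610 ≡ 85855417 (mod 111715027).

85855417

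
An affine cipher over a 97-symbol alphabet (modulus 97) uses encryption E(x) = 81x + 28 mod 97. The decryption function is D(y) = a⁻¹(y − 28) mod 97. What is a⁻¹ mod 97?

6

Apply the Euclidean algorithm to 97 and 81:
97 = 1·81 + 16
81 = 5·16 + 1
16 = 16·1 + 0
gcd = 1, so the inverse exists. Back-substitute:
1 = 81 − 5·16
1 = −5·97 + 6·81
So 81·6 ≡ 1 (mod 97).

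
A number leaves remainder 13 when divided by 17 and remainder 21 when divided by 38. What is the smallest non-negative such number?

Write x = 13 + 17·k. Then 17·k ≡ 21 − 13 ≡ 8 (mod 38).
Need 17⁻¹ mod 38. Extended Euclid on (38, 17):
38 = 2*17 + 4
17 = 4*4 + 1
4 = 4*1 + 0
Back-substitute:
1 = 17 − 4·4
1 = −4·38 + 9·17
17⁻¹ ≡ 9 (mod 38), so k ≡ 9·8 ≡ 34 (mod 38).
x = 13 + 17·34 = 591.

591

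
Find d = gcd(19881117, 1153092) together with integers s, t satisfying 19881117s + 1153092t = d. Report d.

3

Repeated division:
19881117 = 17·1153092 + 278553
1153092 = 4·278553 + 38880
278553 = 7·38880 + 6393
38880 = 6·6393 + 522
6393 = 12·522 + 129
522 = 4·129 + 6
129 = 21·6 + 3
6 = 2·3 + 0
gcd(19881117, 1153092) = 3.
Back-substituting:
3 = 129 − 21·6
3 = −21·522 + 85·129
3 = 85·6393 − 1041·522
3 = −1041·38880 + 6331·6393
3 = 6331·278553 − 45358·38880
3 = −45358·1153092 + 187763·278553
3 = 187763·19881117 − 3237329·1153092
So 3 = (187763)·19881117 + (-3237329)·1153092.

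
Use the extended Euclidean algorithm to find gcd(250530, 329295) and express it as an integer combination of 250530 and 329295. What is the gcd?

15

Euclidean algorithm:
329295 = 1×250530 + 78765
250530 = 3×78765 + 14235
78765 = 5×14235 + 7590
14235 = 1×7590 + 6645
7590 = 1×6645 + 945
6645 = 7×945 + 30
945 = 31×30 + 15
30 = 2×15 + 0
gcd(250530, 329295) = 15.
Back-substituting:
15 = 945 − 31·30
15 = −31·6645 + 218·945
15 = 218·7590 − 249·6645
15 = −249·14235 + 467·7590
15 = 467·78765 − 2584·14235
15 = −2584·250530 + 8219·78765
15 = 8219·329295 − 10803·250530
So 15 = (8219)·329295 + (-10803)·250530.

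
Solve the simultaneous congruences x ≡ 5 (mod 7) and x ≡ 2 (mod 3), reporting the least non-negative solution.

Write x = 5 + 7·k. Then 7·k ≡ 2 − 5 ≡ 0 (mod 3).
Need 7⁻¹ mod 3. Extended Euclid on (3, 1):
3 = 3·1 + 0
7⁻¹ ≡ 1 (mod 3), so k ≡ 1·0 ≡ 0 (mod 3).
x = 5 + 7·0 = 5.

5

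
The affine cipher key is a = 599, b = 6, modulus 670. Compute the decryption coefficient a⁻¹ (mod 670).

519

gcd(670, 599) by repeated division:
670 = 1·599 + 71
599 = 8·71 + 31
71 = 2·31 + 9
31 = 3·9 + 4
9 = 2·4 + 1
4 = 4·1 + 0
Since gcd(599, 670) = 1, back-substitute to write 1 as a combination:
1 = 9 − 2·4
1 = −2·31 + 7·9
1 = 7·71 − 16·31
1 = −16·599 + 135·71
1 = 135·670 − 151·599
Hence 599⁻¹ ≡ -151 ≡ 519 (mod 670).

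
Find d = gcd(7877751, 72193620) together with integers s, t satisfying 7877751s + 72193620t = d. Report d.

3

Repeated division:
72193620 = 9×7877751 + 1293861
7877751 = 6×1293861 + 114585
1293861 = 11×114585 + 33426
114585 = 3×33426 + 14307
33426 = 2×14307 + 4812
14307 = 2×4812 + 4683
4812 = 1×4683 + 129
4683 = 36×129 + 39
129 = 3×39 + 12
39 = 3×12 + 3
12 = 4×3 + 0
gcd(7877751, 72193620) = 3.
Express as a combination:
3 = 39 − 3·12
3 = −3·129 + 10·39
3 = 10·4683 − 363·129
3 = −363·4812 + 373·4683
3 = 373·14307 − 1109·4812
3 = −1109·33426 + 2591·14307
3 = 2591·114585 − 8882·33426
3 = −8882·1293861 + 100293·114585
3 = 100293·7877751 − 610640·1293861
3 = −610640·72193620 + 5596053·7877751
So 3 = (-610640)·72193620 + (5596053)·7877751.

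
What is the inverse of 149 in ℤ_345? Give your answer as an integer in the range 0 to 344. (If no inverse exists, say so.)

gcd(345, 149) by repeated division:
345 = 2×149 + 47
149 = 3×47 + 8
47 = 5×8 + 7
8 = 1×7 + 1
7 = 7×1 + 0
gcd = 1, so the inverse exists. Back-substitute:
1 = 8 − 7
1 = −47 + 6·8
1 = 6·149 − 19·47
1 = −19·345 + 44·149
So 149·44 ≡ 1 (mod 345).

44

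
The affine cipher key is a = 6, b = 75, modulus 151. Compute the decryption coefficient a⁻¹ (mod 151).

Extended Euclidean algorithm:
151 = 25·6 + 1
6 = 6·1 + 0
The gcd is 1. Working backward:
1 = 151 − 25·6
Thus 6·(-25) ≡ 1 (mod 151); reducing, -25 mod 151 = 126.

126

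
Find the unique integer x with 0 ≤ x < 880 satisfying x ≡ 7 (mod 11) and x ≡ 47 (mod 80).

Write x = 7 + 11·k. Then 11·k ≡ 47 − 7 ≡ 40 (mod 80).
Need 11⁻¹ mod 80. Extended Euclid on (80, 11):
80 = 7×11 + 3
11 = 3×3 + 2
3 = 1×2 + 1
2 = 2×1 + 0
Back-substitute:
1 = 3 − 2
1 = −11 + 4·3
1 = 4·80 − 29·11
11⁻¹ ≡ 51 (mod 80), so k ≡ 51·40 ≡ 40 (mod 80).
x = 7 + 11·40 = 447.

447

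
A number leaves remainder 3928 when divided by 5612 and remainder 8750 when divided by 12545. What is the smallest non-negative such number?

57841200

Write x = 3928 + 5612·k. Then 5612·k ≡ 8750 − 3928 ≡ 4822 (mod 12545).
Need 5612⁻¹ mod 12545. Extended Euclid on (12545, 5612):
12545 = 2*5612 + 1321
5612 = 4*1321 + 328
1321 = 4*328 + 9
328 = 36*9 + 4
9 = 2*4 + 1
4 = 4*1 + 0
Back-substitute:
1 = 9 − 2·4
1 = −2·328 + 73·9
1 = 73·1321 − 294·328
1 = −294·5612 + 1249·1321
1 = 1249·12545 − 2792·5612
5612⁻¹ ≡ 9753 (mod 12545), so k ≡ 9753·4822 ≡ 10306 (mod 12545).
x = 3928 + 5612·10306 = 57841200.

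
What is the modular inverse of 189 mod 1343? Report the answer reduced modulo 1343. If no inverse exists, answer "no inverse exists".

604

gcd(1343, 189) by repeated division:
1343 = 7×189 + 20
189 = 9×20 + 9
20 = 2×9 + 2
9 = 4×2 + 1
2 = 2×1 + 0
gcd = 1, so the inverse exists. Back-substitute:
1 = 9 − 4·2
1 = −4·20 + 9·9
1 = 9·189 − 85·20
1 = −85·1343 + 604·189
So 189·604 ≡ 1 (mod 1343).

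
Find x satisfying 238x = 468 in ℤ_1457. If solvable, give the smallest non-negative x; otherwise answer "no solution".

First find gcd(238, 1457):
1457 = 6*238 + 29
238 = 8*29 + 6
29 = 4*6 + 5
6 = 1*5 + 1
5 = 5*1 + 0
gcd = 1, so a unique solution mod 1457 exists.
Back-substitute for the Bézout coefficients:
1 = 6 − 5
1 = −29 + 5·6
1 = 5·238 − 41·29
1 = −41·1457 + 251·238
So 238·(251) ≡ 1 (mod 1457), giving 238⁻¹ ≡ 251.
x ≡ 238⁻¹·468 ≡ 251·468 ≡ 908 (mod 1457).

908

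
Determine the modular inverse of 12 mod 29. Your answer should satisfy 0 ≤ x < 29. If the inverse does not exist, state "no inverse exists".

Run Euclid on (29, 12):
29 = 2*12 + 5
12 = 2*5 + 2
5 = 2*2 + 1
2 = 2*1 + 0
gcd = 1, so the inverse exists. Back-substitute:
1 = 5 − 2·2
1 = −2·12 + 5·5
1 = 5·29 − 12·12
Thus 12·(-12) ≡ 1 (mod 29); reducing, -12 mod 29 = 17.

17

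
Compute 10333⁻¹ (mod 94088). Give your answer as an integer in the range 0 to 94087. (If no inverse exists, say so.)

Apply the Euclidean algorithm to 94088 and 10333:
94088 = 9×10333 + 1091
10333 = 9×1091 + 514
1091 = 2×514 + 63
514 = 8×63 + 10
63 = 6×10 + 3
10 = 3×3 + 1
3 = 3×1 + 0
gcd = 1, so the inverse exists. Back-substitute:
1 = 10 − 3·3
1 = −3·63 + 19·10
1 = 19·514 − 155·63
1 = −155·1091 + 329·514
1 = 329·10333 − 3116·1091
1 = −3116·94088 + 28373·10333
So 10333·28373 ≡ 1 (mod 94088).

28373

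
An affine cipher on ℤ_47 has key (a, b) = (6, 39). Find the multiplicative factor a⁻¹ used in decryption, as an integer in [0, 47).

Extended Euclidean algorithm:
47 = 7*6 + 5
6 = 1*5 + 1
5 = 5*1 + 0
Since gcd(6, 47) = 1, back-substitute to write 1 as a combination:
1 = 6 − 5
1 = −47 + 8·6
So 6·8 ≡ 1 (mod 47).

8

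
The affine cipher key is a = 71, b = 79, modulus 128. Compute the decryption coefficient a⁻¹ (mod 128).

119

Apply the Euclidean algorithm to 128 and 71:
128 = 1×71 + 57
71 = 1×57 + 14
57 = 4×14 + 1
14 = 14×1 + 0
The gcd is 1. Working backward:
1 = 57 − 4·14
1 = −4·71 + 5·57
1 = 5·128 − 9·71
Thus 71·(-9) ≡ 1 (mod 128); reducing, -9 mod 128 = 119.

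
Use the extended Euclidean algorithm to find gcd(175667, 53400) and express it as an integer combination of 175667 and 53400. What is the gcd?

1

Repeated division:
175667 = 3·53400 + 15467
53400 = 3·15467 + 6999
15467 = 2·6999 + 1469
6999 = 4·1469 + 1123
1469 = 1·1123 + 346
1123 = 3·346 + 85
346 = 4·85 + 6
85 = 14·6 + 1
6 = 6·1 + 0
gcd(175667, 53400) = 1.
Working backward:
1 = 85 − 14·6
1 = −14·346 + 57·85
1 = 57·1123 − 185·346
1 = −185·1469 + 242·1123
1 = 242·6999 − 1153·1469
1 = −1153·15467 + 2548·6999
1 = 2548·53400 − 8797·15467
1 = −8797·175667 + 28939·53400
So 1 = (-8797)·175667 + (28939)·53400.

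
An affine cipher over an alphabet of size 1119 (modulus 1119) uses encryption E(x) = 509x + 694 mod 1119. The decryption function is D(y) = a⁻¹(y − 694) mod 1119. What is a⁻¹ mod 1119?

Apply the Euclidean algorithm to 1119 and 509:
1119 = 2*509 + 101
509 = 5*101 + 4
101 = 25*4 + 1
4 = 4*1 + 0
Since gcd(509, 1119) = 1, back-substitute to write 1 as a combination:
1 = 101 − 25·4
1 = −25·509 + 126·101
1 = 126·1119 − 277·509
Hence 509⁻¹ ≡ -277 ≡ 842 (mod 1119).

842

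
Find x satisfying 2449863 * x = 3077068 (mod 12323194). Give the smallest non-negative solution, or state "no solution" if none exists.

no solution

gcd(2449863, 12323194):
12323194 = 5×2449863 + 73879
2449863 = 33×73879 + 11856
73879 = 6×11856 + 2743
11856 = 4×2743 + 884
2743 = 3×884 + 91
884 = 9×91 + 65
91 = 1×65 + 26
65 = 2×26 + 13
26 = 2×13 + 0
gcd = 13, but 13 ∤ 3077068, so the congruence has no solution.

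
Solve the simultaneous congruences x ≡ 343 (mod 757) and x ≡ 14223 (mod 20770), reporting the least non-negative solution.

Write x = 343 + 757·k. Then 757·k ≡ 14223 − 343 ≡ 13880 (mod 20770).
Need 757⁻¹ mod 20770. Extended Euclid on (20770, 757):
20770 = 27*757 + 331
757 = 2*331 + 95
331 = 3*95 + 46
95 = 2*46 + 3
46 = 15*3 + 1
3 = 3*1 + 0
Back-substitute:
1 = 46 − 15·3
1 = −15·95 + 31·46
1 = 31·331 − 108·95
1 = −108·757 + 247·331
1 = 247·20770 − 6777·757
757⁻¹ ≡ 13993 (mod 20770), so k ≡ 13993·13880 ≡ 2570 (mod 20770).
x = 343 + 757·2570 = 1945833.

1945833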